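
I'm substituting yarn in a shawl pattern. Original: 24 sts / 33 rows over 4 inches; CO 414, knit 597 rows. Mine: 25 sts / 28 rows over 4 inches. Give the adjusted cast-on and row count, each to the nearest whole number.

Stitches: 414 × 25/24 = 431.25 → 431.
Rows: 597 × 28/33 = 506.55 → 507.

Cast on 431 stitches; work 507 rows.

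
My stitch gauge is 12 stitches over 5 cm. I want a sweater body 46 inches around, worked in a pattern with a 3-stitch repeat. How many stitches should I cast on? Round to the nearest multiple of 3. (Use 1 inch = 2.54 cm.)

CO 279 sts.

46 in = 46 × 2.54 = 116.84 cm.
12 / 5 = 2.4 sts/cm.
116.84 × 2.4 = 280.42 sts.
→ 279.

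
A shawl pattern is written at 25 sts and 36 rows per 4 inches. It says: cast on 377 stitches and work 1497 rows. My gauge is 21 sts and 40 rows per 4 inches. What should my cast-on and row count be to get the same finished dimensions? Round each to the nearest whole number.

Stitches: 377 × 21/25 = 316.68 → 317.
Rows: 1497 × 40/36 = 1663.33 → 1663.

Cast on 317 stitches; work 1663 rows.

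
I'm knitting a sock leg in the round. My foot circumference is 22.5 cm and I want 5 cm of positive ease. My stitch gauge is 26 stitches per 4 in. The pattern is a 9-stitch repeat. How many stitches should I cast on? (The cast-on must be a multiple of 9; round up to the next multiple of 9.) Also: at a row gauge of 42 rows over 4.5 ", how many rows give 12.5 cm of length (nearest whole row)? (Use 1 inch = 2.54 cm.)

Cast on 72 stitches; work 46 rows.

Finished = 22.5 + 5 = 27.5 cm.
27.5 cm × 1/2.54 = 10.83 inches.
26/4 = 6.5 sts per in; 10.83 × 6.5 = 70.37 sts.
Next multiple of 9 → 72.
12.5 cm = 4.92 inches; × 9.333 = 45.93 → 46 rows.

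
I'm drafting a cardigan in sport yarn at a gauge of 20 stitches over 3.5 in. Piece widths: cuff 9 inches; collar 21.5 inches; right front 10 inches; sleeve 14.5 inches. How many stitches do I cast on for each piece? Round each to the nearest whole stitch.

Rate = 20/3.5 = 5.714 sts per in.
cuff: 9 × 5.714 = 51.43 → 51.
collar: 21.5 × 5.714 = 122.86 → 123.
right front: 10 × 5.714 = 57.14 → 57.
sleeve: 14.5 × 5.714 = 82.86 → 83.

cuff 51; collar 123; right front 57; sleeve 83.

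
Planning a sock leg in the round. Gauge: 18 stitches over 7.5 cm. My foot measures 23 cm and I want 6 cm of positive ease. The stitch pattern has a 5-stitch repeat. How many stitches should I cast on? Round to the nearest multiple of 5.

70 stitches.

Finished = 23 + 6 = 29 cm.
18 / 7.5 = 2.4 sts/cm.
29 × 2.4 = 69.60 sts.
Nearest multiple of 5: 70.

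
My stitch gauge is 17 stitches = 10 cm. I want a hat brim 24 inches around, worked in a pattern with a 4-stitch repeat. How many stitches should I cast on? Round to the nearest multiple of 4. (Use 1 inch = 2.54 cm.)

CO 104 sts.

24 in = 24 × 2.54 = 60.96 cm.
17 / 10 = 1.7 sts/cm.
60.96 × 1.7 = 103.63 sts.
→ 104.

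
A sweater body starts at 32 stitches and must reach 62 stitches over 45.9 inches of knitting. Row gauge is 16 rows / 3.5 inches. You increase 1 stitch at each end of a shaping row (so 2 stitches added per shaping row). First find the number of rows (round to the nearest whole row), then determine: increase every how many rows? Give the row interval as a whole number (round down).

Rows = 45.9 × 4.571 = 209.8 → 210 rows.
Stitches to add: 30 → 15 shaping rows (at 2 st each).
210 / 15 = 14.00 → every 14 rows.

Increase every 14th row.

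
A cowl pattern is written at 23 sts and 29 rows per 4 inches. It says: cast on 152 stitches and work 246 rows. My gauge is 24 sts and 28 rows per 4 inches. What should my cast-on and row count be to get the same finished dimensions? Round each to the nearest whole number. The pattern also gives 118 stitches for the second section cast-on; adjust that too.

Stitches: 152 × 24/23 = 158.61 → 159.
Rows: 246 × 28/29 = 237.52 → 238.
second section cast-on: 118 × 24/23 = 123.13 → 123.

Cast on 159 stitches; work 238 rows; second section cast-on 123 stitches.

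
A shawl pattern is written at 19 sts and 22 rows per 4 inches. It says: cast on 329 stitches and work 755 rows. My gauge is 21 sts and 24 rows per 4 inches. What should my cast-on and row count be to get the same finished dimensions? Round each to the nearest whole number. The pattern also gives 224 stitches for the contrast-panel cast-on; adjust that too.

Cast on 364 stitches; work 824 rows; contrast-panel cast-on 248 stitches.

Stitches: 329 × 21/19 = 363.63 → 364.
Rows: 755 × 24/22 = 823.64 → 824.
contrast-panel cast-on: 224 × 21/19 = 247.58 → 248.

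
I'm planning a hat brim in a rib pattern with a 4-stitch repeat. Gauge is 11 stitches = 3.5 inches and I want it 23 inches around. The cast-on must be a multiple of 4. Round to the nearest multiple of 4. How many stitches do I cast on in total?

11 / 3.5 = 3.143 sts per inch.
23 × 3.143 = 72.29 sts.
Nearest multiple of 4: 72.

CO 72 sts.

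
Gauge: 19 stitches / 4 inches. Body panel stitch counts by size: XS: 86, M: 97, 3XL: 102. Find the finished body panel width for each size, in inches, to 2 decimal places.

19/4 = 4.75 sts per in.
XS: 86 / 4.75 = 18.105 → 18.11 in.
M: 97 / 4.75 = 20.421 → 20.42 in.
3XL: 102 / 4.75 = 21.474 → 21.47 in.

XS 18.11 inches; M 20.42 inches; 3XL 21.47 inches.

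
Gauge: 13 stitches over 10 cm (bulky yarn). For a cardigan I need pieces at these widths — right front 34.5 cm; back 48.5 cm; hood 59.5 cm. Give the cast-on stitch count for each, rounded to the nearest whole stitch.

Rate = 13/10 = 1.3 sts per cm.
right front: 34.5 × 1.3 = 44.85 → 45.
back: 48.5 × 1.3 = 63.05 → 63.
hood: 59.5 × 1.3 = 77.35 → 77.

right front 45; back 63; hood 77.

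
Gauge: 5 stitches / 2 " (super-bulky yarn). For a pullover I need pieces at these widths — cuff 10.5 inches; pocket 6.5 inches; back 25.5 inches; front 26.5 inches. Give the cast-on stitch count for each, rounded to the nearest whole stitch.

Rate = 5/2 = 2.5 sts per in.
cuff: 10.5 × 2.5 = 26.25 → 26.
pocket: 6.5 × 2.5 = 16.25 → 16.
back: 25.5 × 2.5 = 63.75 → 64.
front: 26.5 × 2.5 = 66.25 → 66.

cuff 26; pocket 16; back 64; front 66.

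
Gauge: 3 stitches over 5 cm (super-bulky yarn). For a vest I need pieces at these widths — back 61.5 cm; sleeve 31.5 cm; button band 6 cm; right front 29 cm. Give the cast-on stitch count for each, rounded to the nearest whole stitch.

back 37; sleeve 19; button band 4; right front 17.

Rate = 3/5 = 0.6 sts per cm.
back: 61.5 × 0.6 = 36.90 → 37.
sleeve: 31.5 × 0.6 = 18.90 → 19.
button band: 6 × 0.6 = 3.60 → 4.
right front: 29 × 0.6 = 17.40 → 17.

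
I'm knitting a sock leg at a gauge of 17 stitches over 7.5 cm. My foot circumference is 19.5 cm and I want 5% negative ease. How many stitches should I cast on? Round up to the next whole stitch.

Finished = 19.5 × 0.95 = 18.52 cm.
17 / 7.5 = 2.267 sts per cm.
18.52 × 2.267 = 41.99 sts.
→ 42 sts.

CO 42 sts.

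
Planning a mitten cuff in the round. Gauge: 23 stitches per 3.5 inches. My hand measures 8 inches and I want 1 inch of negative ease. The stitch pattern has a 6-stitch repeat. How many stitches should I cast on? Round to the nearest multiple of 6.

CO 48 sts.

Finished = 8 − 1 = 7 inches.
23 / 3.5 = 6.571 sts/in.
7 × 6.571 = 46.00 sts.
Nearest multiple of 6: 48.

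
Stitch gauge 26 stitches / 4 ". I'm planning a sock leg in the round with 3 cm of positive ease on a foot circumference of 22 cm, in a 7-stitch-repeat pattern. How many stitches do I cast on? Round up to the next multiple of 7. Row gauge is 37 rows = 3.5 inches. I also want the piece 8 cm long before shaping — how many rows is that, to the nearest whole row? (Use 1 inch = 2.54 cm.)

Finished = 22 + 3 = 25 cm.
25 cm × 1/2.54 = 9.84 inches.
26/4 = 6.5 sts per in; 9.84 × 6.5 = 63.98 sts.
Next multiple of 7 → 70.
8 cm = 3.15 inches; × 10.571 = 33.30 → 33 rows.

Cast on 70 stitches; work 33 rows.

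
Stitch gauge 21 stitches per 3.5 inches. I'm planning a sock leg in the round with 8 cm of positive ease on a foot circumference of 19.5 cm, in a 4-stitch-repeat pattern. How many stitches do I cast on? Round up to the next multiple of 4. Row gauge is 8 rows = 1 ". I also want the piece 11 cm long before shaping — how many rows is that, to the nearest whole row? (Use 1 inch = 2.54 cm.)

Finished = 19.5 + 8 = 27.5 cm.
27.5 cm × 1/2.54 = 10.83 inches.
21/3.5 = 6 sts per in; 10.83 × 6 = 64.96 sts.
Next multiple of 4 → 68.
11 cm = 4.33 inches; × 8 = 34.65 → 35 rows.

Cast on 68 stitches; work 35 rows.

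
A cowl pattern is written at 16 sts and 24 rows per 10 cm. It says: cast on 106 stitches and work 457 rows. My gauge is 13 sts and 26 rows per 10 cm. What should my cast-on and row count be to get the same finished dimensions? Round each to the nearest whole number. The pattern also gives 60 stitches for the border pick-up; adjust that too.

Stitches: 106 × 13/16 = 86.12 → 86.
Rows: 457 × 26/24 = 495.08 → 495.
border pick-up: 60 × 13/16 = 48.75 → 49.

Cast on 86 stitches; work 495 rows; border pick-up 49 stitches.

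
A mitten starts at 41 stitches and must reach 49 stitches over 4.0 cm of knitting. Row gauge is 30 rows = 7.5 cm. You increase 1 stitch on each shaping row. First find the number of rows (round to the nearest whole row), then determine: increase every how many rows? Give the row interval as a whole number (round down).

Increase every 2nd row.

Rows = 4.0 × 4 = 16.0 → 16 rows.
Stitches to add: 8 → 8 shaping rows (at 1 st each).
16 / 8 = 2.00 → every 2 rows.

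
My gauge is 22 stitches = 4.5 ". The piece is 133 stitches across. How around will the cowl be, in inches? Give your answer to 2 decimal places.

27.20 inches.

22 stitches / 4.5 inch = 4.889 stitches per inch.
133 / 4.889 = 27.205 inches.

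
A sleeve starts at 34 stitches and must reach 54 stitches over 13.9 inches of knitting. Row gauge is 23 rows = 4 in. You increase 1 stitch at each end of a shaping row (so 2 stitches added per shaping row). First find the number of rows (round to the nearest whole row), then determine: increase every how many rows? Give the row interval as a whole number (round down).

Rows = 13.9 × 5.75 = 79.9 → 80 rows.
Stitches to add: 20 → 10 shaping rows (at 2 st each).
80 / 10 = 8.00 → every 8 rows.

Increase every 8th row.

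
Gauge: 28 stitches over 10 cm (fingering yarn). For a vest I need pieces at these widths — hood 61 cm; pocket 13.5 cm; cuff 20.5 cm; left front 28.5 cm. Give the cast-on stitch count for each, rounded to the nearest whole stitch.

hood 171; pocket 38; cuff 57; left front 80.

Rate = 28/10 = 2.8 sts per cm.
hood: 61 × 2.8 = 170.80 → 171.
pocket: 13.5 × 2.8 = 37.80 → 38.
cuff: 20.5 × 2.8 = 57.40 → 57.
left front: 28.5 × 2.8 = 79.80 → 80.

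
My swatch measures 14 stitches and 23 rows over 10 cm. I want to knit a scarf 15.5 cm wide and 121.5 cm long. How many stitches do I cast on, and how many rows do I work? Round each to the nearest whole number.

Stitch gauge = 14/10 = 1.4 sts/cm; 15.5 × 1.4 = 21.70 → 22 sts.
Row gauge = 23/10 = 2.3 rows/cm; 121.5 × 2.3 = 279.45 → 279 rows.

Cast on 22 stitches and work 279 rows.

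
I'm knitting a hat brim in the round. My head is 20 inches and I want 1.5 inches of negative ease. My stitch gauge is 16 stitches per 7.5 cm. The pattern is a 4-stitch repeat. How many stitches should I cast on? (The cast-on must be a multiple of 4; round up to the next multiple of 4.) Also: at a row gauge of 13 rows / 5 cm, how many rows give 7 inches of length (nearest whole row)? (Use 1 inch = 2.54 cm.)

Cast on 104 stitches; work 46 rows.

Finished = 20 − 1.5 = 18.5 inches.
18.5 inches × 2.54 = 46.99 cm.
16/7.5 = 2.133 sts per cm; 46.99 × 2.133 = 100.25 sts.
Next multiple of 4 → 104.
7 inches = 17.78 cm; × 2.6 = 46.23 → 46 rows.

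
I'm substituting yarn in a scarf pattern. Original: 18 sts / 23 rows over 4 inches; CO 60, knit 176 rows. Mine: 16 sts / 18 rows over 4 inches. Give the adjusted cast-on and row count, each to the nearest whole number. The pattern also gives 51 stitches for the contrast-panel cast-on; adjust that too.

Stitches: 60 × 16/18 = 53.33 → 53.
Rows: 176 × 18/23 = 137.74 → 138.
contrast-panel cast-on: 51 × 16/18 = 45.33 → 45.

Cast on 53 stitches; work 138 rows; contrast-panel cast-on 45 stitches.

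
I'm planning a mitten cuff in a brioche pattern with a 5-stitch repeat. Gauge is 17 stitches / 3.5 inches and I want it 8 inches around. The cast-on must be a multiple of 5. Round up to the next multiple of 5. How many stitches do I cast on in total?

40 stitches.

17 / 3.5 = 4.857 sts per inch.
8 × 4.857 = 38.86 sts.
Next multiple of 5: 40.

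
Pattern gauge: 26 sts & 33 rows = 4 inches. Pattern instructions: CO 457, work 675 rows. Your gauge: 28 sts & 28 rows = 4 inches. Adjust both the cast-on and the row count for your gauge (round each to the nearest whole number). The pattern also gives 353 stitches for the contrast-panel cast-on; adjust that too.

Stitches: 457 × 28/26 = 492.15 → 492.
Rows: 675 × 28/33 = 572.73 → 573.
contrast-panel cast-on: 353 × 28/26 = 380.15 → 380.

Cast on 492 stitches; work 573 rows; contrast-panel cast-on 380 stitches.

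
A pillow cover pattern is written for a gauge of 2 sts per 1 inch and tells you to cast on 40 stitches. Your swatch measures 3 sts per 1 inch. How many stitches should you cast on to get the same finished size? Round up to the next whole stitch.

Scale factor = 3 / 2 = 1.500.
40 × 3 / 2 = 60.00 sts.

Cast on 60 stitches.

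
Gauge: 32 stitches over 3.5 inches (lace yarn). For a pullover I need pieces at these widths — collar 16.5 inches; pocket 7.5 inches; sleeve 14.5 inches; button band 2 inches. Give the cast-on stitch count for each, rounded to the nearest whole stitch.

Rate = 32/3.5 = 9.143 sts per in.
collar: 16.5 × 9.143 = 150.86 → 151.
pocket: 7.5 × 9.143 = 68.57 → 69.
sleeve: 14.5 × 9.143 = 132.57 → 133.
button band: 2 × 9.143 = 18.29 → 18.

collar 151; pocket 69; sleeve 133; button band 18.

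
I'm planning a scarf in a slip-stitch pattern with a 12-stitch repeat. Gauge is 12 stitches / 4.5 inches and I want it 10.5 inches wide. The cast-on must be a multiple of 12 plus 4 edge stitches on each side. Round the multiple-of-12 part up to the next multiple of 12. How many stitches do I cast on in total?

12 / 4.5 = 2.667 sts per inch.
10.5 × 2.667 = 28.00 sts.
Less 8 edge sts → 20.00 for the repeat.
Next multiple of 12: 24.
Add back 8 edge sts → 32.

32 stitches.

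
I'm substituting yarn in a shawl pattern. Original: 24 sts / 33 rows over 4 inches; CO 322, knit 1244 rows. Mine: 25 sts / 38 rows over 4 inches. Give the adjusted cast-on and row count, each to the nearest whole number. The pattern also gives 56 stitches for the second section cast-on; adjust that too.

Stitches: 322 × 25/24 = 335.42 → 335.
Rows: 1244 × 38/33 = 1432.48 → 1432.
second section cast-on: 56 × 25/24 = 58.33 → 58.

Cast on 335 stitches; work 1432 rows; second section cast-on 58 stitches.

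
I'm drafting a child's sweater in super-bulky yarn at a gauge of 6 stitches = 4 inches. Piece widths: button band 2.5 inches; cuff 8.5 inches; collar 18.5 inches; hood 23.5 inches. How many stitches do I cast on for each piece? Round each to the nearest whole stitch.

Rate = 6/4 = 1.5 sts per in.
button band: 2.5 × 1.5 = 3.75 → 4.
cuff: 8.5 × 1.5 = 12.75 → 13.
collar: 18.5 × 1.5 = 27.75 → 28.
hood: 23.5 × 1.5 = 35.25 → 35.

button band 4; cuff 13; collar 28; hood 35.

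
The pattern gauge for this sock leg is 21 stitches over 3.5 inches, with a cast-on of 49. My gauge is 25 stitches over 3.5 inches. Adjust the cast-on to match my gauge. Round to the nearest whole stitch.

Scale factor = 25 / 21 = 1.190.
49 × 25 / 21 = 58.33 sts.
→ 58 sts.

Cast on 58 stitches.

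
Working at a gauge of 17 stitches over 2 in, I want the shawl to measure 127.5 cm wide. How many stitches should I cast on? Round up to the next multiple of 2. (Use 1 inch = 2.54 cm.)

127.5 cm = 50.20 in.
17 stitches / 2 in = 8.5 stitches per inch.
50.20 × 8.5 = 426.67 stitches.
Round up multiple of 2 → 428.

CO 428 sts.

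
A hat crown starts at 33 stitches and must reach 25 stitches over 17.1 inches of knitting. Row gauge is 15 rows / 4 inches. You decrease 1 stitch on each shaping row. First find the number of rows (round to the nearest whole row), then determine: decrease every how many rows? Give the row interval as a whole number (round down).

Decrease every 8th row.

Rows = 17.1 × 3.75 = 64.1 → 64 rows.
Stitches to remove: 8 → 8 shaping rows (at 1 st each).
64 / 8 = 8.00 → every 8 rows.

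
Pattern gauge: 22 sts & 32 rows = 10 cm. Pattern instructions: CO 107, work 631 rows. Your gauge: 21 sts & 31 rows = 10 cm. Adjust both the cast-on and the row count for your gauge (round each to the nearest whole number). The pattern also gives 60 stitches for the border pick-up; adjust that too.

Cast on 102 stitches; work 611 rows; border pick-up 57 stitches.

Stitches: 107 × 21/22 = 102.14 → 102.
Rows: 631 × 31/32 = 611.28 → 611.
border pick-up: 60 × 21/22 = 57.27 → 57.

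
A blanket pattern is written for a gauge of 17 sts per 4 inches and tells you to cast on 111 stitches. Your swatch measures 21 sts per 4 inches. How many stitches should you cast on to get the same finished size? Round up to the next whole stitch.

Scale factor = 21 / 17 = 1.235.
111 × 21 / 17 = 137.12 sts.
→ 138 sts.

Cast on 138 stitches.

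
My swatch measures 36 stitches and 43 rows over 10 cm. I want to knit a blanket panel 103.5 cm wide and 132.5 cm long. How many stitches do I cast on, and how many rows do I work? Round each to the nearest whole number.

Stitch gauge = 36/10 = 3.6 sts/cm; 103.5 × 3.6 = 372.60 → 373 sts.
Row gauge = 43/10 = 4.3 rows/cm; 132.5 × 4.3 = 569.75 → 570 rows.

Cast on 373 stitches and work 570 rows.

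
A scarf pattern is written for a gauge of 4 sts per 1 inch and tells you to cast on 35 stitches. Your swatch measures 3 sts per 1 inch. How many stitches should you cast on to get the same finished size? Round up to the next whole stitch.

Cast on 27 stitches.

Scale factor = 3 / 4 = 0.750.
35 × 3 / 4 = 26.25 sts.
→ 27 sts.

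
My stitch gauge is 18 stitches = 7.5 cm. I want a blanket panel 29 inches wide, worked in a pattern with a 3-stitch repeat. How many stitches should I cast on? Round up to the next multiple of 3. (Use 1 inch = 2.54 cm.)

29 in = 29 × 2.54 = 73.66 cm.
18 / 7.5 = 2.4 sts/cm.
73.66 × 2.4 = 176.78 sts.
→ 177.

177 stitches.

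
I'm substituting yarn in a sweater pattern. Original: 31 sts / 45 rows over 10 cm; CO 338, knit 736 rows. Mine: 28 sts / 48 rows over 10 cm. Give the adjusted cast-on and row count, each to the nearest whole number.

Cast on 305 stitches; work 785 rows.

Stitches: 338 × 28/31 = 305.29 → 305.
Rows: 736 × 48/45 = 785.07 → 785.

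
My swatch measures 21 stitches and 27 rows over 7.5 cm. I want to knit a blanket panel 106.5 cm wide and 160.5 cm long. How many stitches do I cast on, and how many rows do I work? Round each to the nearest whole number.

Cast on 298 stitches and work 578 rows.

Stitch gauge = 21/7.5 = 2.8 sts/cm; 106.5 × 2.8 = 298.20 → 298 sts.
Row gauge = 27/7.5 = 3.6 rows/cm; 160.5 × 3.6 = 577.80 → 578 rows.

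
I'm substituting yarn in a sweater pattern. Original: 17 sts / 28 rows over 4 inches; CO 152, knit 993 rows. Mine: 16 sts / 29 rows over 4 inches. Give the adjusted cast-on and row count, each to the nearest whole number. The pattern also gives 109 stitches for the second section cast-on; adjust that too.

Cast on 143 stitches; work 1028 rows; second section cast-on 103 stitches.

Stitches: 152 × 16/17 = 143.06 → 143.
Rows: 993 × 29/28 = 1028.46 → 1028.
second section cast-on: 109 × 16/17 = 102.59 → 103.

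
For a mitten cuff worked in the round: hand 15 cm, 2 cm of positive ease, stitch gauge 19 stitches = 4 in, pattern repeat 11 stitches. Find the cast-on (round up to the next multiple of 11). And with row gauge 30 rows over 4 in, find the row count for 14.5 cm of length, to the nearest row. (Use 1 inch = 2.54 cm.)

Cast on 33 stitches; work 43 rows.

Finished = 15 + 2 = 17 cm.
17 cm × 1/2.54 = 6.69 inches.
19/4 = 4.75 sts per in; 6.69 × 4.75 = 31.79 sts.
Next multiple of 11 → 33.
14.5 cm = 5.71 inches; × 7.5 = 42.81 → 43 rows.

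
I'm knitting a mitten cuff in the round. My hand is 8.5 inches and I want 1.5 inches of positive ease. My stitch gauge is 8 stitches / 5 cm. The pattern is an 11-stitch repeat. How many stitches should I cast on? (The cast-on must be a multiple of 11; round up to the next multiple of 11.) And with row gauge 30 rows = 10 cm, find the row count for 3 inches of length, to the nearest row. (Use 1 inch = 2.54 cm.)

Cast on 44 stitches; work 23 rows.

Finished = 8.5 + 1.5 = 10 inches.
10 inches × 2.54 = 25.40 cm.
8/5 = 1.6 sts per cm; 25.40 × 1.6 = 40.64 sts.
Next multiple of 11 → 44.
3 inches = 7.62 cm; × 3 = 22.86 → 23 rows.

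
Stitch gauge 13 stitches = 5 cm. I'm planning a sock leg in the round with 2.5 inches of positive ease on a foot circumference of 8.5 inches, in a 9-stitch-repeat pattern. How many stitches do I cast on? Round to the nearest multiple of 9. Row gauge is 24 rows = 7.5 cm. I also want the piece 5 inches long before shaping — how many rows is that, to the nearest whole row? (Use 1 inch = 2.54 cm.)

Finished = 8.5 + 2.5 = 11 inches.
11 inches × 2.54 = 27.94 cm.
13/5 = 2.6 sts per cm; 27.94 × 2.6 = 72.64 sts.
Nearest multiple of 9 → 72.
5 inches = 12.70 cm; × 3.2 = 40.64 → 41 rows.

Cast on 72 stitches; work 41 rows.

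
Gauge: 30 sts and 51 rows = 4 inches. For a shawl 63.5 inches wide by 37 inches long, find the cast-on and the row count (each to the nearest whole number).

Cast on 476 stitches and work 472 rows.

Stitch gauge = 30/4 = 7.5 sts/in; 63.5 × 7.5 = 476.25 → 476 sts.
Row gauge = 51/4 = 12.75 rows/in; 37 × 12.75 = 471.75 → 472 rows.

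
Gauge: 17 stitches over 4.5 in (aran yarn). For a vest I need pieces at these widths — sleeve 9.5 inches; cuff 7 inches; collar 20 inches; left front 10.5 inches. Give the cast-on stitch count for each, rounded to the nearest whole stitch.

Rate = 17/4.5 = 3.778 sts per in.
sleeve: 9.5 × 3.778 = 35.89 → 36.
cuff: 7 × 3.778 = 26.44 → 26.
collar: 20 × 3.778 = 75.56 → 76.
left front: 10.5 × 3.778 = 39.67 → 40.

sleeve 36; cuff 26; collar 76; left front 40.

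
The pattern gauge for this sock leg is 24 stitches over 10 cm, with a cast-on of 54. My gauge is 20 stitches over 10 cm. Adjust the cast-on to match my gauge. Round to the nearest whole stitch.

Scale factor = 20 / 24 = 0.833.
54 × 20 / 24 = 45.00 sts.

45 stitches.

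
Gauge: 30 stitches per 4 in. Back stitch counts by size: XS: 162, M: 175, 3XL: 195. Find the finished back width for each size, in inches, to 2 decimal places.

30/4 = 7.5 sts per in.
XS: 162 / 7.5 = 21.600 → 21.60 in.
M: 175 / 7.5 = 23.333 → 23.33 in.
3XL: 195 / 7.5 = 26.000 → 26.00 in.

XS 21.60 inches; M 23.33 inches; 3XL 26.00 inches.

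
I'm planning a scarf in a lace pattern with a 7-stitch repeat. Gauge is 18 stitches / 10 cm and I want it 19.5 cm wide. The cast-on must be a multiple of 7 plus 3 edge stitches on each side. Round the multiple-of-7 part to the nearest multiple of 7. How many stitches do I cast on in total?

Cast on 34 stitches.

18 / 10 = 1.8 sts per cm.
19.5 × 1.8 = 35.10 sts.
Less 6 edge sts → 29.10 for the repeat.
Nearest multiple of 7: 28.
Add back 6 edge sts → 34.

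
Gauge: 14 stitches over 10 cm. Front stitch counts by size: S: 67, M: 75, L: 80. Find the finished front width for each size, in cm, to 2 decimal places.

S 47.86 cm; M 53.57 cm; L 57.14 cm.

14/10 = 1.4 sts per cm.
S: 67 / 1.4 = 47.857 → 47.86 cm.
M: 75 / 1.4 = 53.571 → 53.57 cm.
L: 80 / 1.4 = 57.143 → 57.14 cm.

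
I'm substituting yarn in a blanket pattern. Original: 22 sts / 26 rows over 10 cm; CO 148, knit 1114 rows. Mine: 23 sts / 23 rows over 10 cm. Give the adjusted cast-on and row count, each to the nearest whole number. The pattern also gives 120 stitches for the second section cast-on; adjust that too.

Cast on 155 stitches; work 985 rows; second section cast-on 125 stitches.

Stitches: 148 × 23/22 = 154.73 → 155.
Rows: 1114 × 23/26 = 985.46 → 985.
second section cast-on: 120 × 23/22 = 125.45 → 125.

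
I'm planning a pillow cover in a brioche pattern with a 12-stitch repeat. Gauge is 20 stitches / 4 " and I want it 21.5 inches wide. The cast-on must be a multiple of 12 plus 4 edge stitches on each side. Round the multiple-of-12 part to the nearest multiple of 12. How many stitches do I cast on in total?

Cast on 104 stitches.

20 / 4 = 5 sts per inch.
21.5 × 5 = 107.50 sts.
Less 8 edge sts → 99.50 for the repeat.
Nearest multiple of 12: 96.
Add back 8 edge sts → 104.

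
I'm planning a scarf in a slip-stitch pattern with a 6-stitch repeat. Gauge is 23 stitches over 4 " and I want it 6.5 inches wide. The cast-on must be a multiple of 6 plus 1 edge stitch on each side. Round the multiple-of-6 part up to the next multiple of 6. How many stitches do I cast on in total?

38 stitches.

23 / 4 = 5.75 sts per inch.
6.5 × 5.75 = 37.38 sts.
Less 2 edge sts → 35.38 for the repeat.
Next multiple of 6: 36.
Add back 2 edge sts → 38.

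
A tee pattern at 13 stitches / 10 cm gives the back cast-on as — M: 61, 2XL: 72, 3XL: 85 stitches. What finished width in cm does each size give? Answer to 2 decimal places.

M 46.92 cm; 2XL 55.38 cm; 3XL 65.38 cm.

13/10 = 1.3 sts per cm.
M: 61 / 1.3 = 46.923 → 46.92 cm.
2XL: 72 / 1.3 = 55.385 → 55.38 cm.
3XL: 85 / 1.3 = 65.385 → 65.38 cm.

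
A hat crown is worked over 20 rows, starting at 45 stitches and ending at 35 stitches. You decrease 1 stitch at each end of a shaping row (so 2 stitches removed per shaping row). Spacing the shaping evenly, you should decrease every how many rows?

Stitches to remove: |35 − 45| = 10.
Shaping rows needed: 10 / 2 = 5.
20 rows / 5 = every 4 rows.

Decrease every 4th row.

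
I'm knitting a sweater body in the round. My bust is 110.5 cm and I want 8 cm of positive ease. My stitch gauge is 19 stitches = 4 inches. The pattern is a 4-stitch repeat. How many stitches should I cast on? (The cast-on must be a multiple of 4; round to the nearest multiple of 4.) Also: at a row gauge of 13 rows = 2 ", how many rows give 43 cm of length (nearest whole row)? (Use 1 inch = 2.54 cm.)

Cast on 220 stitches; work 110 rows.

Finished = 110.5 + 8 = 118.5 cm.
118.5 cm × 1/2.54 = 46.65 inches.
19/4 = 4.75 sts per in; 46.65 × 4.75 = 221.60 sts.
Nearest multiple of 4 → 220.
43 cm = 16.93 inches; × 6.5 = 110.04 → 110 rows.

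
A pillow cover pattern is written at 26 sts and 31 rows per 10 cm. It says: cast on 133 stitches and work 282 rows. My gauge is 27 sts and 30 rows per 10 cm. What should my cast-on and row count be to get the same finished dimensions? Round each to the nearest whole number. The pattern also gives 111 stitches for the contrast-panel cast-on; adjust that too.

Cast on 138 stitches; work 273 rows; contrast-panel cast-on 115 stitches.

Stitches: 133 × 27/26 = 138.12 → 138.
Rows: 282 × 30/31 = 272.90 → 273.
contrast-panel cast-on: 111 × 27/26 = 115.27 → 115.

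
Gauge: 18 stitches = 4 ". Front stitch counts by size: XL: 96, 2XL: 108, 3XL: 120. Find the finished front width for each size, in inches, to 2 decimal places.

18/4 = 4.5 sts per in.
XL: 96 / 4.5 = 21.333 → 21.33 in.
2XL: 108 / 4.5 = 24.000 → 24.00 in.
3XL: 120 / 4.5 = 26.667 → 26.67 in.

XL 21.33 inches; 2XL 24.00 inches; 3XL 26.67 inches.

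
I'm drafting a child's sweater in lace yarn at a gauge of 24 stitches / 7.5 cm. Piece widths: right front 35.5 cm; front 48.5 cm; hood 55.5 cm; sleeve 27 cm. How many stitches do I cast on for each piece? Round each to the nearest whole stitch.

right front 114; front 155; hood 178; sleeve 86.

Rate = 24/7.5 = 3.2 sts per cm.
right front: 35.5 × 3.2 = 113.60 → 114.
front: 48.5 × 3.2 = 155.20 → 155.
hood: 55.5 × 3.2 = 177.60 → 178.
sleeve: 27 × 3.2 = 86.40 → 86.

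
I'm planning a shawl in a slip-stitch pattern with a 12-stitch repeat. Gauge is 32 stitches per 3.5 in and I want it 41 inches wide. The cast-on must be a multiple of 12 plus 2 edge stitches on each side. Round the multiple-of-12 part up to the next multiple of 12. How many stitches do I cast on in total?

376 stitches.

32 / 3.5 = 9.143 sts per inch.
41 × 9.143 = 374.86 sts.
Less 4 edge sts → 370.86 for the repeat.
Next multiple of 12: 372.
Add back 4 edge sts → 376.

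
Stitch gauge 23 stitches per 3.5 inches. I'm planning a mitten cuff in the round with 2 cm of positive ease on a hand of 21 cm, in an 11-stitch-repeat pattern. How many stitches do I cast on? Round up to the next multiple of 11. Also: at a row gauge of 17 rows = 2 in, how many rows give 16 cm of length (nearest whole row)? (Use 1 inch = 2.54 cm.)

Finished = 21 + 2 = 23 cm.
23 cm × 1/2.54 = 9.06 inches.
23/3.5 = 6.571 sts per in; 9.06 × 6.571 = 59.51 sts.
Next multiple of 11 → 66.
16 cm = 6.30 inches; × 8.5 = 53.54 → 54 rows.

Cast on 66 stitches; work 54 rows.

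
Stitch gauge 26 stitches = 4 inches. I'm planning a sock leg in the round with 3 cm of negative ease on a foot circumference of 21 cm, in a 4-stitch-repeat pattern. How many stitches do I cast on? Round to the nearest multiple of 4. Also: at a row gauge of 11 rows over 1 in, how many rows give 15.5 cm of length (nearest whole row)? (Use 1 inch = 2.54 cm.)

Cast on 48 stitches; work 67 rows.

Finished = 21 − 3 = 18 cm.
18 cm × 1/2.54 = 7.09 inches.
26/4 = 6.5 sts per in; 7.09 × 6.5 = 46.06 sts.
Nearest multiple of 4 → 48.
15.5 cm = 6.10 inches; × 11 = 67.13 → 67 rows.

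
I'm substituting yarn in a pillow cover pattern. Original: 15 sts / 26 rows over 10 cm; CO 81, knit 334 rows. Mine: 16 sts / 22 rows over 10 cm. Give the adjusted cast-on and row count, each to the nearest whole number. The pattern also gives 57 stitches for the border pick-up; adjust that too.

Cast on 86 stitches; work 283 rows; border pick-up 61 stitches.

Stitches: 81 × 16/15 = 86.40 → 86.
Rows: 334 × 22/26 = 282.62 → 283.
border pick-up: 57 × 16/15 = 60.80 → 61.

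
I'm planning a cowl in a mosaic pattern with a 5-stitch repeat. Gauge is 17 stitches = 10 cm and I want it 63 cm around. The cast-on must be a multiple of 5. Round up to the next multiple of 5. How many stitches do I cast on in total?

17 / 10 = 1.7 sts per cm.
63 × 1.7 = 107.10 sts.
Next multiple of 5: 110.

CO 110 sts.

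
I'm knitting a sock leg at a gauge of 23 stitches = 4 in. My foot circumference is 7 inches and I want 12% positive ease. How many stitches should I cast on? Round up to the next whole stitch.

Cast on 46 stitches.

Finished = 7 × 1.12 = 7.84 in.
23 / 4 = 5.75 sts per inch.
7.84 × 5.75 = 45.08 sts.
→ 46 sts.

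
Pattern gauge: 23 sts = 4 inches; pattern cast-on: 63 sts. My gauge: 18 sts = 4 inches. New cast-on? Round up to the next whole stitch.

Scale factor = 18 / 23 = 0.783.
63 × 18 / 23 = 49.30 sts.
→ 50 sts.

Cast on 50 stitches.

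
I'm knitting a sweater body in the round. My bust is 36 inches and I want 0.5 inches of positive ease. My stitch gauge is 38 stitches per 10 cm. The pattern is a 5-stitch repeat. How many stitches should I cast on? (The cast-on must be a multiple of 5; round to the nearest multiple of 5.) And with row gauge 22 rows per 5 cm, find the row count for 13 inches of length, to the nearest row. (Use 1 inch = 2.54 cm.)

Cast on 350 stitches; work 145 rows.

Finished = 36 + 0.5 = 36.5 inches.
36.5 inches × 2.54 = 92.71 cm.
38/10 = 3.8 sts per cm; 92.71 × 3.8 = 352.30 sts.
Nearest multiple of 5 → 350.
13 inches = 33.02 cm; × 4.4 = 145.29 → 145 rows.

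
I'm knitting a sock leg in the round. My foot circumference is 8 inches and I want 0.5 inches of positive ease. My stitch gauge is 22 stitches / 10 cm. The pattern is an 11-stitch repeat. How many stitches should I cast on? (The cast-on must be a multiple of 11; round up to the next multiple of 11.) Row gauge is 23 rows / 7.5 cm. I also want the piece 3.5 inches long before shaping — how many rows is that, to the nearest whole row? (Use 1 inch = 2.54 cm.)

Finished = 8 + 0.5 = 8.5 inches.
8.5 inches × 2.54 = 21.59 cm.
22/10 = 2.2 sts per cm; 21.59 × 2.2 = 47.50 sts.
Next multiple of 11 → 55.
3.5 inches = 8.89 cm; × 3.067 = 27.26 → 27 rows.

Cast on 55 stitches; work 27 rows.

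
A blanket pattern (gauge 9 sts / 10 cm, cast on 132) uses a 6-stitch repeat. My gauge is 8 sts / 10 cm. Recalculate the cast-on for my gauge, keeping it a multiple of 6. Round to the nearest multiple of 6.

132 × 8 / 9 = 117.33.
Nearest multiple of 6: 120.

Cast on 120 stitches.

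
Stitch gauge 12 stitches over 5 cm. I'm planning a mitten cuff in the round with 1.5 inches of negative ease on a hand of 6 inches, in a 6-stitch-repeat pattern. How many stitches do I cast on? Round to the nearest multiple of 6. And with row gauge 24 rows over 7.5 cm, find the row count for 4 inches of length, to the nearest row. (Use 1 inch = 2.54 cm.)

Cast on 30 stitches; work 33 rows.

Finished = 6 − 1.5 = 4.5 inches.
4.5 inches × 2.54 = 11.43 cm.
12/5 = 2.4 sts per cm; 11.43 × 2.4 = 27.43 sts.
Nearest multiple of 6 → 30.
4 inches = 10.16 cm; × 3.2 = 32.51 → 33 rows.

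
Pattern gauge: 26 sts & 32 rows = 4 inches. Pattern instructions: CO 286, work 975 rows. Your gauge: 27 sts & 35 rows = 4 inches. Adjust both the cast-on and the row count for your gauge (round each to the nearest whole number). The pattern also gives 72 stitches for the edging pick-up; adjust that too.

Stitches: 286 × 27/26 = 297.00 → 297.
Rows: 975 × 35/32 = 1066.41 → 1066.
edging pick-up: 72 × 27/26 = 74.77 → 75.

Cast on 297 stitches; work 1066 rows; edging pick-up 75 stitches.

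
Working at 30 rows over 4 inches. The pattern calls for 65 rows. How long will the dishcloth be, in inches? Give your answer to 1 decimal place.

30 rows / 4 inch = 7.5 rows per inch.
65 / 7.5 = 8.67 inches.

8.7 inches.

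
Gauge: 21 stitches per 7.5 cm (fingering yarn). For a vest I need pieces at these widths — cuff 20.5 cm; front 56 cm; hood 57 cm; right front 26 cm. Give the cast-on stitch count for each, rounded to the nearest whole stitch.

Rate = 21/7.5 = 2.8 sts per cm.
cuff: 20.5 × 2.8 = 57.40 → 57.
front: 56 × 2.8 = 156.80 → 157.
hood: 57 × 2.8 = 159.60 → 160.
right front: 26 × 2.8 = 72.80 → 73.

cuff 57; front 157; hood 160; right front 73.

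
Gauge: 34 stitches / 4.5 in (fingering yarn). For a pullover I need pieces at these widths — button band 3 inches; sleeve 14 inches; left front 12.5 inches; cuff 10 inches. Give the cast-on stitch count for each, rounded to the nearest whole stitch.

Rate = 34/4.5 = 7.556 sts per in.
button band: 3 × 7.556 = 22.67 → 23.
sleeve: 14 × 7.556 = 105.78 → 106.
left front: 12.5 × 7.556 = 94.44 → 94.
cuff: 10 × 7.556 = 75.56 → 76.

button band 23; sleeve 106; left front 94; cuff 76.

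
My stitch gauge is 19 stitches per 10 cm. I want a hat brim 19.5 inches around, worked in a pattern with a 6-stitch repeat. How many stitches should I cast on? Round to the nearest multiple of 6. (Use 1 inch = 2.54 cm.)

CO 96 sts.

19.5 in = 19.5 × 2.54 = 49.53 cm.
19 / 10 = 1.9 sts/cm.
49.53 × 1.9 = 94.11 sts.
→ 96.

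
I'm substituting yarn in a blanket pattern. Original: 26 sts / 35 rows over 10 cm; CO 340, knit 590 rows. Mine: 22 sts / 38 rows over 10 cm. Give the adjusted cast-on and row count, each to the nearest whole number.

Stitches: 340 × 22/26 = 287.69 → 288.
Rows: 590 × 38/35 = 640.57 → 641.

Cast on 288 stitches; work 641 rows.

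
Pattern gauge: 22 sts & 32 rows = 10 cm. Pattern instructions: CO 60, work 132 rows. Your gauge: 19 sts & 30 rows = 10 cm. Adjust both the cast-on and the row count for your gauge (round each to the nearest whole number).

Stitches: 60 × 19/22 = 51.82 → 52.
Rows: 132 × 30/32 = 123.75 → 124.

Cast on 52 stitches; work 124 rows.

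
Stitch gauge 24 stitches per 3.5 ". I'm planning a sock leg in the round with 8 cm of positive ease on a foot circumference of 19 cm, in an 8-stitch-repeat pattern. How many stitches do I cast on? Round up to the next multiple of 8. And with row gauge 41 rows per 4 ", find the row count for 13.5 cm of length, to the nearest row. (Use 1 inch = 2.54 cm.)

Cast on 80 stitches; work 54 rows.

Finished = 19 + 8 = 27 cm.
27 cm × 1/2.54 = 10.63 inches.
24/3.5 = 6.857 sts per in; 10.63 × 6.857 = 72.89 sts.
Next multiple of 8 → 80.
13.5 cm = 5.31 inches; × 10.25 = 54.48 → 54 rows.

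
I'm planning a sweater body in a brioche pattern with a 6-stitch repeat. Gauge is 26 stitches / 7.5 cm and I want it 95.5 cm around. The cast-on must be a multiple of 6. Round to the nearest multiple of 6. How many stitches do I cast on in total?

26 / 7.5 = 3.467 sts per cm.
95.5 × 3.467 = 331.07 sts.
Nearest multiple of 6: 330.

330 stitches.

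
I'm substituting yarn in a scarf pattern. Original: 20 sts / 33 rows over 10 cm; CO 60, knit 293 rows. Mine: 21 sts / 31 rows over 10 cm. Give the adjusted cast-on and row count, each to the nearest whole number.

Cast on 63 stitches; work 275 rows.

Stitches: 60 × 21/20 = 63.00 → 63.
Rows: 293 × 31/33 = 275.24 → 275.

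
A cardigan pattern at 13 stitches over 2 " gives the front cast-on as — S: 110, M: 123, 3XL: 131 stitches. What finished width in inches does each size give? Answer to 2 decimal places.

S 16.92 inches; M 18.92 inches; 3XL 20.15 inches.

13/2 = 6.5 sts per in.
S: 110 / 6.5 = 16.923 → 16.92 in.
M: 123 / 6.5 = 18.923 → 18.92 in.
3XL: 131 / 6.5 = 20.154 → 20.15 in.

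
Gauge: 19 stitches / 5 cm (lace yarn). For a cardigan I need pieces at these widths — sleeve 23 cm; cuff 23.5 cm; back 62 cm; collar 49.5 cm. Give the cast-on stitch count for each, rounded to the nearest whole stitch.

Rate = 19/5 = 3.8 sts per cm.
sleeve: 23 × 3.8 = 87.40 → 87.
cuff: 23.5 × 3.8 = 89.30 → 89.
back: 62 × 3.8 = 235.60 → 236.
collar: 49.5 × 3.8 = 188.10 → 188.

sleeve 87; cuff 89; back 236; collar 188.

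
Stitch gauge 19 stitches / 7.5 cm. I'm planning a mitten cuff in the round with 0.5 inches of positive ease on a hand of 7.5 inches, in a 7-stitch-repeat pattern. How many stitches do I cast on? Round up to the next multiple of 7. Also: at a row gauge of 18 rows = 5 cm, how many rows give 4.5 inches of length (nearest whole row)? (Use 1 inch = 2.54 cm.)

Cast on 56 stitches; work 41 rows.

Finished = 7.5 + 0.5 = 8 inches.
8 inches × 2.54 = 20.32 cm.
19/7.5 = 2.533 sts per cm; 20.32 × 2.533 = 51.48 sts.
Next multiple of 7 → 56.
4.5 inches = 11.43 cm; × 3.6 = 41.15 → 41 rows.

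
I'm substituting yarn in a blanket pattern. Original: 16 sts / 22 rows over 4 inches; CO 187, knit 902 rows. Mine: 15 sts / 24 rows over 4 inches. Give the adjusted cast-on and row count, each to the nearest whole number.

Stitches: 187 × 15/16 = 175.31 → 175.
Rows: 902 × 24/22 = 984.00 → 984.

Cast on 175 stitches; work 984 rows.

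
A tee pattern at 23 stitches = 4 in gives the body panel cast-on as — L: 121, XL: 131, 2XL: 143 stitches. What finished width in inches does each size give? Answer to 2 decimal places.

23/4 = 5.75 sts per in.
L: 121 / 5.75 = 21.043 → 21.04 in.
XL: 131 / 5.75 = 22.783 → 22.78 in.
2XL: 143 / 5.75 = 24.870 → 24.87 in.

L 21.04 inches; XL 22.78 inches; 2XL 24.87 inches.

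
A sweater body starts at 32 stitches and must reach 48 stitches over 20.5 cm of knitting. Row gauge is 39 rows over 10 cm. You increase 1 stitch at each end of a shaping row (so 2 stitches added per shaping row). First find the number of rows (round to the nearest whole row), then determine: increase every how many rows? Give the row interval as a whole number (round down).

Rows = 20.5 × 3.9 = 80.0 → 80 rows.
Stitches to add: 16 → 8 shaping rows (at 2 st each).
80 / 8 = 10.00 → every 10 rows.

Increase every 10th row.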